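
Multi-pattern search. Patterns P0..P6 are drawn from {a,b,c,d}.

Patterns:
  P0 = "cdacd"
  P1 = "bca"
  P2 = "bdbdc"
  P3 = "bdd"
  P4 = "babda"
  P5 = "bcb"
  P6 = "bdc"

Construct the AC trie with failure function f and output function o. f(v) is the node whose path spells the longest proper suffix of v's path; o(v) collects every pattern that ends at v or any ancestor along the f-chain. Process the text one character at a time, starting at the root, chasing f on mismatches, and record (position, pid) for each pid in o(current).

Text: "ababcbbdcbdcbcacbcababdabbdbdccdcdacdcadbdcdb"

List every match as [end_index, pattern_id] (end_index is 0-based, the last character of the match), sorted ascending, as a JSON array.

Construct AC machine:
Trie nodes:
  0='ε' goto b→6 c→1
  1='c' goto d→2
  2='cd' goto a→3
  3='cda' goto c→4
  4='cdac' goto d→5
  5='cdacd' goto ·  [P0 ends]
  6='b' goto a→14 c→7 d→9
  7='bc' goto a→8 b→18
  8='bca' goto ·  [P1 ends]
  9='bd' goto b→10 c→19 d→13
  10='bdb' goto d→11
  11='bdbd' goto c→12
  12='bdbdc' goto ·  [P2 ends]
  13='bdd' goto ·  [P3 ends]
  14='ba' goto b→15
  15='bab' goto d→16
  16='babd' goto a→17
  17='babda' goto ·  [P4 ends]
  18='bcb' goto ·  [P5 ends]
  19='bdc' goto ·  [P6 ends]

BFS fail/out derivation:
  n1('c'): parent n0 fail=0; on 'c' 0 → fail=0;  out ∅∪∅=∅
  n6('b'): parent n0 fail=0; on 'b' 0 → fail=0;  out ∅∪∅=∅
  n2('cd'): parent n1 fail=0; on 'd' 0 → fail=0;  out ∅∪∅=∅
  n7('bc'): parent n6 fail=0; on 'c' 0 → fail=1;  out ∅∪∅=∅
  n9('bd'): parent n6 fail=0; on 'd' 0 → fail=0;  out ∅∪∅=∅
  n14('ba'): parent n6 fail=0; on 'a' 0 → fail=0;  out ∅∪∅=∅
  n3('cda'): parent n2 fail=0; on 'a' 0 → fail=0;  out ∅∪∅=∅
  n8('bca'): parent n7 fail=1; on 'a' 1→0 → fail=0;  out {1}∪∅={1}
  n10('bdb'): parent n9 fail=0; on 'b' 0 → fail=6;  out ∅∪∅=∅
  n13('bdd'): parent n9 fail=0; on 'd' 0 → fail=0;  out {3}∪∅={3}
  n15('bab'): parent n14 fail=0; on 'b' 0 → fail=6;  out ∅∪∅=∅
  n18('bcb'): parent n7 fail=1; on 'b' 1→0 → fail=6;  out {5}∪∅={5}
  n19('bdc'): parent n9 fail=0; on 'c' 0 → fail=1;  out {6}∪∅={6}
  n4('cdac'): parent n3 fail=0; on 'c' 0 → fail=1;  out ∅∪∅=∅
  n11('bdbd'): parent n10 fail=6; on 'd' 6 → fail=9;  out ∅∪∅=∅
  n16('babd'): parent n15 fail=6; on 'd' 6 → fail=9;  out ∅∪∅=∅
  n5('cdacd'): parent n4 fail=1; on 'd' 1 → fail=2;  out {0}∪∅={0}
  n12('bdbdc'): parent n11 fail=9; on 'c' 9 → fail=19;  out {2}∪{6}={2,6}
  n17('babda'): parent n16 fail=9; on 'a' 9→0 → fail=0;  out {4}∪∅={4}

Scan:
[0] read 'a'  n0⇒n0
[1] read 'b'  n0⇒n6
[2] read 'a'  n6⇒n14
[3] read 'b'  n14⇒n15
[4] read 'c'  n15⇒n7 (fail-walked)
[5] read 'b'  n7⇒n18  emit P5@[3:5]
[6] read 'b'  n18⇒n6 (fail-walked)
[7] read 'd'  n6⇒n9
[8] read 'c'  n9⇒n19  emit P6@[6:8]
[9] read 'b'  n19⇒n6 (fail-walked)
[10] read 'd'  n6⇒n9
[11] read 'c'  n9⇒n19  emit P6@[9:11]
[12] read 'b'  n19⇒n6 (fail-walked)
[13] read 'c'  n6⇒n7
[14] read 'a'  n7⇒n8  emit P1@[12:14]
[15] read 'c'  n8⇒n1 (fail-walked)
[16] read 'b'  n1⇒n6 (fail-walked)
[17] read 'c'  n6⇒n7
[18] read 'a'  n7⇒n8  emit P1@[16:18]
[19] read 'b'  n8⇒n6 (fail-walked)
[20] read 'a'  n6⇒n14
[21] read 'b'  n14⇒n15
[22] read 'd'  n15⇒n16
[23] read 'a'  n16⇒n17  emit P4@[19:23]
[24] read 'b'  n17⇒n6 (fail-walked)
[25] read 'b'  n6⇒n6 (fail-walked)
[26] read 'd'  n6⇒n9
[27] read 'b'  n9⇒n10
[28] read 'd'  n10⇒n11
[29] read 'c'  n11⇒n12  emit P2@[25:29],P6@[27:29]
[30] read 'c'  n12⇒n1 (fail-walked)
[31] read 'd'  n1⇒n2
[32] read 'c'  n2⇒n1 (fail-walked)
[33] read 'd'  n1⇒n2
[34] read 'a'  n2⇒n3
[35] read 'c'  n3⇒n4
[36] read 'd'  n4⇒n5  emit P0@[32:36]
[37] read 'c'  n5⇒n1 (fail-walked)
[38] read 'a'  n1⇒n0 (fail-walked)
[39] read 'd'  n0⇒n0
[40] read 'b'  n0⇒n6
[41] read 'd'  n6⇒n9
[42] read 'c'  n9⇒n19  emit P6@[40:42]
[43] read 'd'  n19⇒n2 (fail-walked)
[44] read 'b'  n2⇒n6 (fail-walked)

Matches: [[5,5],[8,6],[11,6],[14,1],[18,1],[23,4],[29,2],[29,6],[36,0],[42,6]]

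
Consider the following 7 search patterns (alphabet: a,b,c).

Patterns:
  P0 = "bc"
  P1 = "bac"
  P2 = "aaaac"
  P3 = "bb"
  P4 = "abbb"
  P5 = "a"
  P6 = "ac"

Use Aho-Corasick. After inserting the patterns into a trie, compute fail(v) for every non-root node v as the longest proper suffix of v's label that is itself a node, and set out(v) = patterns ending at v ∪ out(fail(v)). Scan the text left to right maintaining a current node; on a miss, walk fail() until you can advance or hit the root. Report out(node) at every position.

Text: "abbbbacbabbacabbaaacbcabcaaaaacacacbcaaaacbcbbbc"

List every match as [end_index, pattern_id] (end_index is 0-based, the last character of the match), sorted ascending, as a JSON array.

Build:
Trie nodes:
  n0 'ε': a→5 b→1
  n1 'b': a→3 b→10 c→2
  n2 'bc': ·  [P0 ends]
  n3 'ba': c→4
  n4 'bac': ·  [P1 ends]
  n5 'a': a→6 b→11 c→14  [P5 ends]
  n6 'aa': a→7
  n7 'aaa': a→8
  n8 'aaaa': c→9
  n9 'aaaac': ·  [P2 ends]
  n10 'bb': ·  [P3 ends]
  n11 'ab': b→12
  n12 'abb': b→13
  n13 'abbb': ·  [P4 ends]
  n14 'ac': ·  [P6 ends]

BFS fail/out derivation:
  n1('b'): parent n0 fail=0; on 'b' 0 → fail=0;  out ∅∪∅=∅
  n5('a'): parent n0 fail=0; on 'a' 0 → fail=0;  out {5}∪∅={5}
  n2('bc'): parent n1 fail=0; on 'c' 0 → fail=0;  out {0}∪∅={0}
  n3('ba'): parent n1 fail=0; on 'a' 0 → fail=5;  out ∅∪{5}={5}
  n6('aa'): parent n5 fail=0; on 'a' 0 → fail=5;  out ∅∪{5}={5}
  n10('bb'): parent n1 fail=0; on 'b' 0 → fail=1;  out {3}∪∅={3}
  n11('ab'): parent n5 fail=0; on 'b' 0 → fail=1;  out ∅∪∅=∅
  n14('ac'): parent n5 fail=0; on 'c' 0 → fail=0;  out {6}∪∅={6}
  n4('bac'): parent n3 fail=5; on 'c' 5 → fail=14;  out {1}∪{6}={1,6}
  n7('aaa'): parent n6 fail=5; on 'a' 5 → fail=6;  out ∅∪{5}={5}
  n12('abb'): parent n11 fail=1; on 'b' 1 → fail=10;  out ∅∪{3}={3}
  n8('aaaa'): parent n7 fail=6; on 'a' 6 → fail=7;  out ∅∪{5}={5}
  n13('abbb'): parent n12 fail=10; on 'b' 10→1 → fail=10;  out {4}∪{3}={3,4}
  n9('aaaac'): parent n8 fail=7; on 'c' 7→6→5 → fail=14;  out {2}∪{6}={2,6}

Run:
i=0 'a': node 0→5  → match P5@[0:0]
i=1 'b': node 5→11
i=2 'b': node 11→12  → match P3@[1:2]
i=3 'b': node 12→13  → match P3@[2:3],P4@[0:3]
i=4 'b': node 13→10 (via fail)  → match P3@[3:4]
i=5 'a': node 10→3 (via fail)  → match P5@[5:5]
i=6 'c': node 3→4  → match P1@[4:6],P6@[5:6]
i=7 'b': node 4→1 (via fail)
i=8 'a': node 1→3  → match P5@[8:8]
i=9 'b': node 3→11 (via fail)
i=10 'b': node 11→12  → match P3@[9:10]
i=11 'a': node 12→3 (via fail)  → match P5@[11:11]
i=12 'c': node 3→4  → match P1@[10:12],P6@[11:12]
i=13 'a': node 4→5 (via fail)  → match P5@[13:13]
i=14 'b': node 5→11
i=15 'b': node 11→12  → match P3@[14:15]
i=16 'a': node 12→3 (via fail)  → match P5@[16:16]
i=17 'a': node 3→6 (via fail)  → match P5@[17:17]
i=18 'a': node 6→7  → match P5@[18:18]
i=19 'c': node 7→14 (via fail)  → match P6@[18:19]
i=20 'b': node 14→1 (via fail)
i=21 'c': node 1→2  → match P0@[20:21]
i=22 'a': node 2→5 (via fail)  → match P5@[22:22]
i=23 'b': node 5→11
i=24 'c': node 11→2 (via fail)  → match P0@[23:24]
i=25 'a': node 2→5 (via fail)  → match P5@[25:25]
i=26 'a': node 5→6  → match P5@[26:26]
i=27 'a': node 6→7  → match P5@[27:27]
i=28 'a': node 7→8  → match P5@[28:28]
i=29 'a': node 8→8 (via fail)  → match P5@[29:29]
i=30 'c': node 8→9  → match P2@[26:30],P6@[29:30]
i=31 'a': node 9→5 (via fail)  → match P5@[31:31]
i=32 'c': node 5→14  → match P6@[31:32]
i=33 'a': node 14→5 (via fail)  → match P5@[33:33]
i=34 'c': node 5→14  → match P6@[33:34]
i=35 'b': node 14→1 (via fail)
i=36 'c': node 1→2  → match P0@[35:36]
i=37 'a': node 2→5 (via fail)  → match P5@[37:37]
i=38 'a': node 5→6  → match P5@[38:38]
i=39 'a': node 6→7  → match P5@[39:39]
i=40 'a': node 7→8  → match P5@[40:40]
i=41 'c': node 8→9  → match P2@[37:41],P6@[40:41]
i=42 'b': node 9→1 (via fail)
i=43 'c': node 1→2  → match P0@[42:43]
i=44 'b': node 2→1 (via fail)
i=45 'b': node 1→10  → match P3@[44:45]
i=46 'b': node 10→10 (via fail)  → match P3@[45:46]
i=47 'c': node 10→2 (via fail)  → match P0@[46:47]

Result: [[0,5],[2,3],[3,3],[3,4],[4,3],[5,5],[6,1],[6,6],[8,5],[10,3],[11,5],[12,1],[12,6],[13,5],[15,3],[16,5],[17,5],[18,5],[19,6],[21,0],[22,5],[24,0],[25,5],[26,5],[27,5],[28,5],[29,5],[30,2],[30,6],[31,5],[32,6],[33,5],[34,6],[36,0],[37,5],[38,5],[39,5],[40,5],[41,2],[41,6],[43,0],[45,3],[46,3],[47,0]]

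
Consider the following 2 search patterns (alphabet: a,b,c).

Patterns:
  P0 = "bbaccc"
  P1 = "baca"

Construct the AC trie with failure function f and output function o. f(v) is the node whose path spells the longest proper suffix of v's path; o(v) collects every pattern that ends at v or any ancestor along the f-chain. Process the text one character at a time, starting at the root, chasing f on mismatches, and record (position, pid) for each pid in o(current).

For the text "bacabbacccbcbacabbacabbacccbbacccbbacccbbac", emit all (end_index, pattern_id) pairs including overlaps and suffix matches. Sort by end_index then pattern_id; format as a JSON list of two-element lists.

Build automaton:
Trie nodes:
  n0 'ε': b→1
  n1 'b': a→7 b→2
  n2 'bb': a→3
  n3 'bba': c→4
  n4 'bbac': c→5
  n5 'bbacc': c→6
  n6 'bbaccc': ·  [P0 ends]
  n7 'ba': c→8
  n8 'bac': a→9
  n9 'baca': ·  [P1 ends]

BFS fail/out derivation:
  fail(1) 'b': from fail(0)=0 chase 'b': 0 ⇒ 0;  out=∅∪out(0)=∅
  fail(2) 'bb': from fail(1)=0 chase 'b': 0 ⇒ 1;  out=∅∪out(1)=∅
  fail(7) 'ba': from fail(1)=0 chase 'a': 0 ⇒ 0;  out=∅∪out(0)=∅
  fail(3) 'bba': from fail(2)=1 chase 'a': 1 ⇒ 7;  out=∅∪out(7)=∅
  fail(8) 'bac': from fail(7)=0 chase 'c': 0 ⇒ 0;  out=∅∪out(0)=∅
  fail(4) 'bbac': from fail(3)=7 chase 'c': 7 ⇒ 8;  out=∅∪out(8)=∅
  fail(9) 'baca': from fail(8)=0 chase 'a': 0 ⇒ 0;  out={1}∪out(0)={1}
  fail(5) 'bbacc': from fail(4)=8 chase 'c': 8→0 ⇒ 0;  out=∅∪out(0)=∅
  fail(6) 'bbaccc': from fail(5)=0 chase 'c': 0 ⇒ 0;  out={0}∪out(0)={0}

Text stream:
i=0 'b': node 0→1
i=1 'a': node 1→7
i=2 'c': node 7→8
i=3 'a': node 8→9  emit P1@[0:3]
i=4 'b': node 9→1 ·f
i=5 'b': node 1→2
i=6 'a': node 2→3
i=7 'c': node 3→4
i=8 'c': node 4→5
i=9 'c': node 5→6  emit P0@[4:9]
i=10 'b': node 6→1 ·f
i=11 'c': node 1→0 ·f
i=12 'b': node 0→1
i=13 'a': node 1→7
i=14 'c': node 7→8
i=15 'a': node 8→9  emit P1@[12:15]
i=16 'b': node 9→1 ·f
i=17 'b': node 1→2
i=18 'a': node 2→3
i=19 'c': node 3→4
i=20 'a': node 4→9 ·f  emit P1@[17:20]
i=21 'b': node 9→1 ·f
i=22 'b': node 1→2
i=23 'a': node 2→3
i=24 'c': node 3→4
i=25 'c': node 4→5
i=26 'c': node 5→6  emit P0@[21:26]
i=27 'b': node 6→1 ·f
i=28 'b': node 1→2
i=29 'a': node 2→3
i=30 'c': node 3→4
i=31 'c': node 4→5
i=32 'c': node 5→6  emit P0@[27:32]
i=33 'b': node 6→1 ·f
i=34 'b': node 1→2
i=35 'a': node 2→3
i=36 'c': node 3→4
i=37 'c': node 4→5
i=38 'c': node 5→6  emit P0@[33:38]
i=39 'b': node 6→1 ·f
i=40 'b': node 1→2
i=41 'a': node 2→3
i=42 'c': node 3→4

Matches: [[3,1],[9,0],[15,1],[20,1],[26,0],[32,0],[38,0]]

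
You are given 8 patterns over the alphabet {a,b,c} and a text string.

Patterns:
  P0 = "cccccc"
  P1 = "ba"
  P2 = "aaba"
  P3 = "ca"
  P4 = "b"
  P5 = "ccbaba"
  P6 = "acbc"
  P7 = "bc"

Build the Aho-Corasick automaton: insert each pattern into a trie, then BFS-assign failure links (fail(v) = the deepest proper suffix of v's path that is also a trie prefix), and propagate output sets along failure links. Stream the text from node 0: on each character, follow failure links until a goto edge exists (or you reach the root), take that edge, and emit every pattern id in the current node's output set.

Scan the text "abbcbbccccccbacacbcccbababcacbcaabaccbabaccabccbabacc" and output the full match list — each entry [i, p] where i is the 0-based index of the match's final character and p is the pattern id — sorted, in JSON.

Build automaton:
Trie nodes:
  0='ε' goto a→9 b→7 c→1
  1='c' goto a→13 c→2
  2='cc' goto b→14 c→3
  3='ccc' goto c→4
  4='cccc' goto c→5
  5='ccccc' goto c→6
  6='cccccc' goto ·  [P0 ends]
  7='b' goto a→8 c→21  [P4 ends]
  8='ba' goto ·  [P1 ends]
  9='a' goto a→10 c→18
  10='aa' goto b→11
  11='aab' goto a→12
  12='aaba' goto ·  [P2 ends]
  13='ca' goto ·  [P3 ends]
  14='ccb' goto a→15
  15='ccba' goto b→16
  16='ccbab' goto a→17
  17='ccbaba' goto ·  [P5 ends]
  18='ac' goto b→19
  19='acb' goto c→20
  20='acbc' goto ·  [P6 ends]
  21='bc' goto ·  [P7 ends]

BFS fail/out derivation:
  n1('c'): parent n0 fail=0; on 'c' 0 → fail=0;  out ∅∪∅=∅
  n7('b'): parent n0 fail=0; on 'b' 0 → fail=0;  out {4}∪∅={4}
  n9('a'): parent n0 fail=0; on 'a' 0 → fail=0;  out ∅∪∅=∅
  n2('cc'): parent n1 fail=0; on 'c' 0 → fail=1;  out ∅∪∅=∅
  n8('ba'): parent n7 fail=0; on 'a' 0 → fail=9;  out {1}∪∅={1}
  n10('aa'): parent n9 fail=0; on 'a' 0 → fail=9;  out ∅∪∅=∅
  n13('ca'): parent n1 fail=0; on 'a' 0 → fail=9;  out {3}∪∅={3}
  n18('ac'): parent n9 fail=0; on 'c' 0 → fail=1;  out ∅∪∅=∅
  n21('bc'): parent n7 fail=0; on 'c' 0 → fail=1;  out {7}∪∅={7}
  n3('ccc'): parent n2 fail=1; on 'c' 1 → fail=2;  out ∅∪∅=∅
  n11('aab'): parent n10 fail=9; on 'b' 9→0 → fail=7;  out ∅∪{4}={4}
  n14('ccb'): parent n2 fail=1; on 'b' 1→0 → fail=7;  out ∅∪{4}={4}
  n19('acb'): parent n18 fail=1; on 'b' 1→0 → fail=7;  out ∅∪{4}={4}
  n4('cccc'): parent n3 fail=2; on 'c' 2 → fail=3;  out ∅∪∅=∅
  n12('aaba'): parent n11 fail=7; on 'a' 7 → fail=8;  out {2}∪{1}={1,2}
  n15('ccba'): parent n14 fail=7; on 'a' 7 → fail=8;  out ∅∪{1}={1}
  n20('acbc'): parent n19 fail=7; on 'c' 7 → fail=21;  out {6}∪{7}={6,7}
  n5('ccccc'): parent n4 fail=3; on 'c' 3 → fail=4;  out ∅∪∅=∅
  n16('ccbab'): parent n15 fail=8; on 'b' 8→9→0 → fail=7;  out ∅∪{4}={4}
  n6('cccccc'): parent n5 fail=4; on 'c' 4 → fail=5;  out {0}∪∅={0}
  n17('ccbaba'): parent n16 fail=7; on 'a' 7 → fail=8;  out {5}∪{1}={1,5}

Text stream:
pos 0 'a': at 9
pos 1 'b': at 7 ·f  → match P4@[1:1]
pos 2 'b': at 7 ·f  → match P4@[2:2]
pos 3 'c': at 21  → match P7@[2:3]
pos 4 'b': at 7 ·f  → match P4@[4:4]
pos 5 'b': at 7 ·f  → match P4@[5:5]
pos 6 'c': at 21  → match P7@[5:6]
pos 7 'c': at 2 ·f
pos 8 'c': at 3
pos 9 'c': at 4
pos 10 'c': at 5
pos 11 'c': at 6  → match P0@[6:11]
pos 12 'b': at 14 ·f  → match P4@[12:12]
pos 13 'a': at 15  → match P1@[12:13]
pos 14 'c': at 18 ·f
pos 15 'a': at 13 ·f  → match P3@[14:15]
pos 16 'c': at 18 ·f
pos 17 'b': at 19  → match P4@[17:17]
pos 18 'c': at 20  → match P6@[15:18],P7@[17:18]
pos 19 'c': at 2 ·f
pos 20 'c': at 3
pos 21 'b': at 14 ·f  → match P4@[21:21]
pos 22 'a': at 15  → match P1@[21:22]
pos 23 'b': at 16  → match P4@[23:23]
pos 24 'a': at 17  → match P1@[23:24],P5@[19:24]
pos 25 'b': at 7 ·f  → match P4@[25:25]
pos 26 'c': at 21  → match P7@[25:26]
pos 27 'a': at 13 ·f  → match P3@[26:27]
pos 28 'c': at 18 ·f
pos 29 'b': at 19  → match P4@[29:29]
pos 30 'c': at 20  → match P6@[27:30],P7@[29:30]
pos 31 'a': at 13 ·f  → match P3@[30:31]
pos 32 'a': at 10 ·f
pos 33 'b': at 11  → match P4@[33:33]
pos 34 'a': at 12  → match P1@[33:34],P2@[31:34]
pos 35 'c': at 18 ·f
pos 36 'c': at 2 ·f
pos 37 'b': at 14  → match P4@[37:37]
pos 38 'a': at 15  → match P1@[37:38]
pos 39 'b': at 16  → match P4@[39:39]
pos 40 'a': at 17  → match P1@[39:40],P5@[35:40]
pos 41 'c': at 18 ·f
pos 42 'c': at 2 ·f
pos 43 'a': at 13 ·f  → match P3@[42:43]
pos 44 'b': at 7 ·f  → match P4@[44:44]
pos 45 'c': at 21  → match P7@[44:45]
pos 46 'c': at 2 ·f
pos 47 'b': at 14  → match P4@[47:47]
pos 48 'a': at 15  → match P1@[47:48]
pos 49 'b': at 16  → match P4@[49:49]
pos 50 'a': at 17  → match P1@[49:50],P5@[45:50]
pos 51 'c': at 18 ·f
pos 52 'c': at 2 ·f

Matches: [[1,4],[2,4],[3,7],[4,4],[5,4],[6,7],[11,0],[12,4],[13,1],[15,3],[17,4],[18,6],[18,7],[21,4],[22,1],[23,4],[24,1],[24,5],[25,4],[26,7],[27,3],[29,4],[30,6],[30,7],[31,3],[33,4],[34,1],[34,2],[37,4],[38,1],[39,4],[40,1],[40,5],[43,3],[44,4],[45,7],[47,4],[48,1],[49,4],[50,1],[50,5]]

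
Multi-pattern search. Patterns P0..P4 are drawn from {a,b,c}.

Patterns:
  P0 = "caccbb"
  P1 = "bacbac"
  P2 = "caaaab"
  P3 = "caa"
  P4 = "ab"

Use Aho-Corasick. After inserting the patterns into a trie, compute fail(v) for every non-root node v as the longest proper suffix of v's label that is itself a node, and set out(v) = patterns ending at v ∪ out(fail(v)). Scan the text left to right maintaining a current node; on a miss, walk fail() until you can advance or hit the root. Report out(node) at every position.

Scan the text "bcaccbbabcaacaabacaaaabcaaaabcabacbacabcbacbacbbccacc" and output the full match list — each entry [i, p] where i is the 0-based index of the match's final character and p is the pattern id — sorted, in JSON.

Construct AC machine:
Trie nodes:
  n0 'ε': a→17 b→7 c→1
  n1 'c': a→2
  n2 'ca': a→13 c→3
  n3 'cac': c→4
  n4 'cacc': b→5
  n5 'caccb': b→6
  n6 'caccbb': ·  ←P0
  n7 'b': a→8
  n8 'ba': c→9
  n9 'bac': b→10
  n10 'bacb': a→11
  n11 'bacba': c→12
  n12 'bacbac': ·  ←P1
  n13 'caa': a→14  ←P3
  n14 'caaa': a→15
  n15 'caaaa': b→16
  n16 'caaaab': ·  ←P2
  n17 'a': b→18
  n18 'ab': ·  ←P4

BFS fail/out derivation:
  n1('c'): parent n0 fail=0; on 'c' 0 → fail=0;  out ∅∪∅=∅
  n7('b'): parent n0 fail=0; on 'b' 0 → fail=0;  out ∅∪∅=∅
  n17('a'): parent n0 fail=0; on 'a' 0 → fail=0;  out ∅∪∅=∅
  n2('ca'): parent n1 fail=0; on 'a' 0 → fail=17;  out ∅∪∅=∅
  n8('ba'): parent n7 fail=0; on 'a' 0 → fail=17;  out ∅∪∅=∅
  n18('ab'): parent n17 fail=0; on 'b' 0 → fail=7;  out {4}∪∅={4}
  n3('cac'): parent n2 fail=17; on 'c' 17→0 → fail=1;  out ∅∪∅=∅
  n9('bac'): parent n8 fail=17; on 'c' 17→0 → fail=1;  out ∅∪∅=∅
  n13('caa'): parent n2 fail=17; on 'a' 17→0 → fail=17;  out {3}∪∅={3}
  n4('cacc'): parent n3 fail=1; on 'c' 1→0 → fail=1;  out ∅∪∅=∅
  n10('bacb'): parent n9 fail=1; on 'b' 1→0 → fail=7;  out ∅∪∅=∅
  n14('caaa'): parent n13 fail=17; on 'a' 17→0 → fail=17;  out ∅∪∅=∅
  n5('caccb'): parent n4 fail=1; on 'b' 1→0 → fail=7;  out ∅∪∅=∅
  n11('bacba'): parent n10 fail=7; on 'a' 7 → fail=8;  out ∅∪∅=∅
  n15('caaaa'): parent n14 fail=17; on 'a' 17→0 → fail=17;  out ∅∪∅=∅
  n6('caccbb'): parent n5 fail=7; on 'b' 7→0 → fail=7;  out {0}∪∅={0}
  n12('bacbac'): parent n11 fail=8; on 'c' 8 → fail=9;  out {1}∪∅={1}
  n16('caaaab'): parent n15 fail=17; on 'b' 17 → fail=18;  out {2}∪{4}={2,4}

Text stream:
i=0 'b': node 0→7
i=1 'c': node 7→1 (via fail)
i=2 'a': node 1→2
i=3 'c': node 2→3
i=4 'c': node 3→4
i=5 'b': node 4→5
i=6 'b': node 5→6  emit P0@[1:6]
i=7 'a': node 6→8 (via fail)
i=8 'b': node 8→18 (via fail)  emit P4@[7:8]
i=9 'c': node 18→1 (via fail)
i=10 'a': node 1→2
i=11 'a': node 2→13  emit P3@[9:11]
i=12 'c': node 13→1 (via fail)
i=13 'a': node 1→2
i=14 'a': node 2→13  emit P3@[12:14]
i=15 'b': node 13→18 (via fail)  emit P4@[14:15]
i=16 'a': node 18→8 (via fail)
i=17 'c': node 8→9
i=18 'a': node 9→2 (via fail)
i=19 'a': node 2→13  emit P3@[17:19]
i=20 'a': node 13→14
i=21 'a': node 14→15
i=22 'b': node 15→16  emit P2@[17:22],P4@[21:22]
i=23 'c': node 16→1 (via fail)
i=24 'a': node 1→2
i=25 'a': node 2→13  emit P3@[23:25]
i=26 'a': node 13→14
i=27 'a': node 14→15
i=28 'b': node 15→16  emit P2@[23:28],P4@[27:28]
i=29 'c': node 16→1 (via fail)
i=30 'a': node 1→2
i=31 'b': node 2→18 (via fail)  emit P4@[30:31]
i=32 'a': node 18→8 (via fail)
i=33 'c': node 8→9
i=34 'b': node 9→10
i=35 'a': node 10→11
i=36 'c': node 11→12  emit P1@[31:36]
i=37 'a': node 12→2 (via fail)
i=38 'b': node 2→18 (via fail)  emit P4@[37:38]
i=39 'c': node 18→1 (via fail)
i=40 'b': node 1→7 (via fail)
i=41 'a': node 7→8
i=42 'c': node 8→9
i=43 'b': node 9→10
i=44 'a': node 10→11
i=45 'c': node 11→12  emit P1@[40:45]
i=46 'b': node 12→10 (via fail)
i=47 'b': node 10→7 (via fail)
i=48 'c': node 7→1 (via fail)
i=49 'c': node 1→1 (via fail)
i=50 'a': node 1→2
i=51 'c': node 2→3
i=52 'c': node 3→4

All matches (sorted): [[6,0],[8,4],[11,3],[14,3],[15,4],[19,3],[22,2],[22,4],[25,3],[28,2],[28,4],[31,4],[36,1],[38,4],[45,1]]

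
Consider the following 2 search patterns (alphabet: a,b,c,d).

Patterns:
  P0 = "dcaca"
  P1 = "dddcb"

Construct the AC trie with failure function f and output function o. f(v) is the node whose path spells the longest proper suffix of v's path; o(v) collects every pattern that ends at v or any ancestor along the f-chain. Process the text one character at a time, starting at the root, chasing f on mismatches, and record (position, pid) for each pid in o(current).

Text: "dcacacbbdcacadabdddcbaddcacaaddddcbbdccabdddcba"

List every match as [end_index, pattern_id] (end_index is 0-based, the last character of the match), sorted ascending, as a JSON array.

Build automaton:
Trie (insert patterns):
  0='ε' goto d→1
  1='d' goto c→2 d→6
  2='dc' goto a→3
  3='dca' goto c→4
  4='dcac' goto a→5
  5='dcaca' goto ·  ←P0
  6='dd' goto d→7
  7='ddd' goto c→8
  8='dddc' goto b→9
  9='dddcb' goto ·  ←P1

BFS fail/out derivation:
  fail(1) 'd': from fail(0)=0 chase 'd': 0 ⇒ 0;  out=∅∪out(0)=∅
  fail(2) 'dc': from fail(1)=0 chase 'c': 0 ⇒ 0;  out=∅∪out(0)=∅
  fail(6) 'dd': from fail(1)=0 chase 'd': 0 ⇒ 1;  out=∅∪out(1)=∅
  fail(3) 'dca': from fail(2)=0 chase 'a': 0 ⇒ 0;  out=∅∪out(0)=∅
  fail(7) 'ddd': from fail(6)=1 chase 'd': 1 ⇒ 6;  out=∅∪out(6)=∅
  fail(4) 'dcac': from fail(3)=0 chase 'c': 0 ⇒ 0;  out=∅∪out(0)=∅
  fail(8) 'dddc': from fail(7)=6 chase 'c': 6→1 ⇒ 2;  out=∅∪out(2)=∅
  fail(5) 'dcaca': from fail(4)=0 chase 'a': 0 ⇒ 0;  out={0}∪out(0)={0}
  fail(9) 'dddcb': from fail(8)=2 chase 'b': 2→0 ⇒ 0;  out={1}∪out(0)={1}

Scan:
pos 0 'd': at 1
pos 1 'c': at 2
pos 2 'a': at 3
pos 3 'c': at 4
pos 4 'a': at 5  ** P0@[0:4]
pos 5 'c': at 0 (fail-walked)
pos 6 'b': at 0
pos 7 'b': at 0
pos 8 'd': at 1
pos 9 'c': at 2
pos 10 'a': at 3
pos 11 'c': at 4
pos 12 'a': at 5  ** P0@[8:12]
pos 13 'd': at 1 (fail-walked)
pos 14 'a': at 0 (fail-walked)
pos 15 'b': at 0
pos 16 'd': at 1
pos 17 'd': at 6
pos 18 'd': at 7
pos 19 'c': at 8
pos 20 'b': at 9  ** P1@[16:20]
pos 21 'a': at 0 (fail-walked)
pos 22 'd': at 1
pos 23 'd': at 6
pos 24 'c': at 2 (fail-walked)
pos 25 'a': at 3
pos 26 'c': at 4
pos 27 'a': at 5  ** P0@[23:27]
pos 28 'a': at 0 (fail-walked)
pos 29 'd': at 1
pos 30 'd': at 6
pos 31 'd': at 7
pos 32 'd': at 7 (fail-walked)
pos 33 'c': at 8
pos 34 'b': at 9  ** P1@[30:34]
pos 35 'b': at 0 (fail-walked)
pos 36 'd': at 1
pos 37 'c': at 2
pos 38 'c': at 0 (fail-walked)
pos 39 'a': at 0
pos 40 'b': at 0
pos 41 'd': at 1
pos 42 'd': at 6
pos 43 'd': at 7
pos 44 'c': at 8
pos 45 'b': at 9  ** P1@[41:45]
pos 46 'a': at 0 (fail-walked)

All matches (sorted): [[4,0],[12,0],[20,1],[27,0],[34,1],[45,1]]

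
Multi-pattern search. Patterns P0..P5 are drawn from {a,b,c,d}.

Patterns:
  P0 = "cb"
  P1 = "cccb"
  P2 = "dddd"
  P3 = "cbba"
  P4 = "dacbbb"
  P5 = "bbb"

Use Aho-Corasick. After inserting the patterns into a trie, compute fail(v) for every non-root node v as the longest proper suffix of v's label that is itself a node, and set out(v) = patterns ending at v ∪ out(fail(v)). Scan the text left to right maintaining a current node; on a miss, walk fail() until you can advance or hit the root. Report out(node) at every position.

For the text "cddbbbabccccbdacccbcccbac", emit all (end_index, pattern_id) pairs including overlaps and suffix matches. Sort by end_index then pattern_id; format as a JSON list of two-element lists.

Build:
Trie nodes:
  0='ε' goto b→17 c→1 d→6
  1='c' goto b→2 c→3
  2='cb' goto b→10  [P0 ends]
  3='cc' goto c→4
  4='ccc' goto b→5
  5='cccb' goto ·  [P1 ends]
  6='d' goto a→12 d→7
  7='dd' goto d→8
  8='ddd' goto d→9
  9='dddd' goto ·  [P2 ends]
  10='cbb' goto a→11
  11='cbba' goto ·  [P3 ends]
  12='da' goto c→13
  13='dac' goto b→14
  14='dacb' goto b→15
  15='dacbb' goto b→16
  16='dacbbb' goto ·  [P4 ends]
  17='b' goto b→18
  18='bb' goto b→19
  19='bbb' goto ·  [P5 ends]

BFS fail/out derivation:
  fail(1) 'c': from fail(0)=0 chase 'c': 0 ⇒ 0;  out=∅∪out(0)=∅
  fail(6) 'd': from fail(0)=0 chase 'd': 0 ⇒ 0;  out=∅∪out(0)=∅
  fail(17) 'b': from fail(0)=0 chase 'b': 0 ⇒ 0;  out=∅∪out(0)=∅
  fail(2) 'cb': from fail(1)=0 chase 'b': 0 ⇒ 17;  out={0}∪out(17)={0}
  fail(3) 'cc': from fail(1)=0 chase 'c': 0 ⇒ 1;  out=∅∪out(1)=∅
  fail(7) 'dd': from fail(6)=0 chase 'd': 0 ⇒ 6;  out=∅∪out(6)=∅
  fail(12) 'da': from fail(6)=0 chase 'a': 0 ⇒ 0;  out=∅∪out(0)=∅
  fail(18) 'bb': from fail(17)=0 chase 'b': 0 ⇒ 17;  out=∅∪out(17)=∅
  fail(4) 'ccc': from fail(3)=1 chase 'c': 1 ⇒ 3;  out=∅∪out(3)=∅
  fail(8) 'ddd': from fail(7)=6 chase 'd': 6 ⇒ 7;  out=∅∪out(7)=∅
  fail(10) 'cbb': from fail(2)=17 chase 'b': 17 ⇒ 18;  out=∅∪out(18)=∅
  fail(13) 'dac': from fail(12)=0 chase 'c': 0 ⇒ 1;  out=∅∪out(1)=∅
  fail(19) 'bbb': from fail(18)=17 chase 'b': 17 ⇒ 18;  out={5}∪out(18)={5}
  fail(5) 'cccb': from fail(4)=3 chase 'b': 3→1 ⇒ 2;  out={1}∪out(2)={0,1}
  fail(9) 'dddd': from fail(8)=7 chase 'd': 7 ⇒ 8;  out={2}∪out(8)={2}
  fail(11) 'cbba': from fail(10)=18 chase 'a': 18→17→0 ⇒ 0;  out={3}∪out(0)={3}
  fail(14) 'dacb': from fail(13)=1 chase 'b': 1 ⇒ 2;  out=∅∪out(2)={0}
  fail(15) 'dacbb': from fail(14)=2 chase 'b': 2 ⇒ 10;  out=∅∪out(10)=∅
  fail(16) 'dacbbb': from fail(15)=10 chase 'b': 10→18 ⇒ 19;  out={4}∪out(19)={4,5}

Scan:
[0] read 'c'  n0⇒n1
[1] read 'd'  n1⇒n6 (via fail)
[2] read 'd'  n6⇒n7
[3] read 'b'  n7⇒n17 (via fail)
[4] read 'b'  n17⇒n18
[5] read 'b'  n18⇒n19  ** P5@[3:5]
[6] read 'a'  n19⇒n0 (via fail)
[7] read 'b'  n0⇒n17
[8] read 'c'  n17⇒n1 (via fail)
[9] read 'c'  n1⇒n3
[10] read 'c'  n3⇒n4
[11] read 'c'  n4⇒n4 (via fail)
[12] read 'b'  n4⇒n5  ** P0@[11:12],P1@[9:12]
[13] read 'd'  n5⇒n6 (via fail)
[14] read 'a'  n6⇒n12
[15] read 'c'  n12⇒n13
[16] read 'c'  n13⇒n3 (via fail)
[17] read 'c'  n3⇒n4
[18] read 'b'  n4⇒n5  ** P0@[17:18],P1@[15:18]
[19] read 'c'  n5⇒n1 (via fail)
[20] read 'c'  n1⇒n3
[21] read 'c'  n3⇒n4
[22] read 'b'  n4⇒n5  ** P0@[21:22],P1@[19:22]
[23] read 'a'  n5⇒n0 (via fail)
[24] read 'c'  n0⇒n1

All matches (sorted): [[5,5],[12,0],[12,1],[18,0],[18,1],[22,0],[22,1]]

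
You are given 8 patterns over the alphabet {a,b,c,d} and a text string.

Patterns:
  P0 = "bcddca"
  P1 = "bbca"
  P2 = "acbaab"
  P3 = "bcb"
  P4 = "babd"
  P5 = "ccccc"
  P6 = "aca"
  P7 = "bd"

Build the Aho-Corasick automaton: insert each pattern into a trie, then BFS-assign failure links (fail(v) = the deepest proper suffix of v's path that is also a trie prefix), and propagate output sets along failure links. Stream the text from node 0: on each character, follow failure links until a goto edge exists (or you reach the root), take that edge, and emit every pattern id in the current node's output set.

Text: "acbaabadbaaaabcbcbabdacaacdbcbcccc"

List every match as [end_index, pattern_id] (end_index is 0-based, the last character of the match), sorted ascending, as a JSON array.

Construct AC machine:
Trie nodes:
  0='ε' goto a→10 b→1 c→20
  1='b' goto a→17 b→7 c→2 d→26
  2='bc' goto b→16 d→3
  3='bcd' goto d→4
  4='bcdd' goto c→5
  5='bcddc' goto a→6
  6='bcddca' goto ·  [P0 ends]
  7='bb' goto c→8
  8='bbc' goto a→9
  9='bbca' goto ·  [P1 ends]
  10='a' goto c→11
  11='ac' goto a→25 b→12
  12='acb' goto a→13
  13='acba' goto a→14
  14='acbaa' goto b→15
  15='acbaab' goto ·  [P2 ends]
  16='bcb' goto ·  [P3 ends]
  17='ba' goto b→18
  18='bab' goto d→19
  19='babd' goto ·  [P4 ends]
  20='c' goto c→21
  21='cc' goto c→22
  22='ccc' goto c→23
  23='cccc' goto c→24
  24='ccccc' goto ·  [P5 ends]
  25='aca' goto ·  [P6 ends]
  26='bd' goto ·  [P7 ends]

BFS fail/out derivation:
  n1('b'): parent n0 fail=0; on 'b' 0 → fail=0;  out ∅∪∅=∅
  n10('a'): parent n0 fail=0; on 'a' 0 → fail=0;  out ∅∪∅=∅
  n20('c'): parent n0 fail=0; on 'c' 0 → fail=0;  out ∅∪∅=∅
  n2('bc'): parent n1 fail=0; on 'c' 0 → fail=20;  out ∅∪∅=∅
  n7('bb'): parent n1 fail=0; on 'b' 0 → fail=1;  out ∅∪∅=∅
  n11('ac'): parent n10 fail=0; on 'c' 0 → fail=20;  out ∅∪∅=∅
  n17('ba'): parent n1 fail=0; on 'a' 0 → fail=10;  out ∅∪∅=∅
  n21('cc'): parent n20 fail=0; on 'c' 0 → fail=20;  out ∅∪∅=∅
  n26('bd'): parent n1 fail=0; on 'd' 0 → fail=0;  out {7}∪∅={7}
  n3('bcd'): parent n2 fail=20; on 'd' 20→0 → fail=0;  out ∅∪∅=∅
  n8('bbc'): parent n7 fail=1; on 'c' 1 → fail=2;  out ∅∪∅=∅
  n12('acb'): parent n11 fail=20; on 'b' 20→0 → fail=1;  out ∅∪∅=∅
  n16('bcb'): parent n2 fail=20; on 'b' 20→0 → fail=1;  out {3}∪∅={3}
  n18('bab'): parent n17 fail=10; on 'b' 10→0 → fail=1;  out ∅∪∅=∅
  n22('ccc'): parent n21 fail=20; on 'c' 20 → fail=21;  out ∅∪∅=∅
  n25('aca'): parent n11 fail=20; on 'a' 20→0 → fail=10;  out {6}∪∅={6}
  n4('bcdd'): parent n3 fail=0; on 'd' 0 → fail=0;  out ∅∪∅=∅
  n9('bbca'): parent n8 fail=2; on 'a' 2→20→0 → fail=10;  out {1}∪∅={1}
  n13('acba'): parent n12 fail=1; on 'a' 1 → fail=17;  out ∅∪∅=∅
  n19('babd'): parent n18 fail=1; on 'd' 1 → fail=26;  out {4}∪{7}={4,7}
  n23('cccc'): parent n22 fail=21; on 'c' 21 → fail=22;  out ∅∪∅=∅
  n5('bcddc'): parent n4 fail=0; on 'c' 0 → fail=20;  out ∅∪∅=∅
  n14('acbaa'): parent n13 fail=17; on 'a' 17→10→0 → fail=10;  out ∅∪∅=∅
  n24('ccccc'): parent n23 fail=22; on 'c' 22 → fail=23;  out {5}∪∅={5}
  n6('bcddca'): parent n5 fail=20; on 'a' 20→0 → fail=10;  out {0}∪∅={0}
  n15('acbaab'): parent n14 fail=10; on 'b' 10→0 → fail=1;  out {2}∪∅={2}

Run:
[0] read 'a'  n0⇒n10
[1] read 'c'  n10⇒n11
[2] read 'b'  n11⇒n12
[3] read 'a'  n12⇒n13
[4] read 'a'  n13⇒n14
[5] read 'b'  n14⇒n15  → match P2@[0:5]
[6] read 'a'  n15⇒n17 (via fail)
[7] read 'd'  n17⇒n0 (via fail)
[8] read 'b'  n0⇒n1
[9] read 'a'  n1⇒n17
[10] read 'a'  n17⇒n10 (via fail)
[11] read 'a'  n10⇒n10 (via fail)
[12] read 'a'  n10⇒n10 (via fail)
[13] read 'b'  n10⇒n1 (via fail)
[14] read 'c'  n1⇒n2
[15] read 'b'  n2⇒n16  → match P3@[13:15]
[16] read 'c'  n16⇒n2 (via fail)
[17] read 'b'  n2⇒n16  → match P3@[15:17]
[18] read 'a'  n16⇒n17 (via fail)
[19] read 'b'  n17⇒n18
[20] read 'd'  n18⇒n19  → match P4@[17:20],P7@[19:20]
[21] read 'a'  n19⇒n10 (via fail)
[22] read 'c'  n10⇒n11
[23] read 'a'  n11⇒n25  → match P6@[21:23]
[24] read 'a'  n25⇒n10 (via fail)
[25] read 'c'  n10⇒n11
[26] read 'd'  n11⇒n0 (via fail)
[27] read 'b'  n0⇒n1
[28] read 'c'  n1⇒n2
[29] read 'b'  n2⇒n16  → match P3@[27:29]
[30] read 'c'  n16⇒n2 (via fail)
[31] read 'c'  n2⇒n21 (via fail)
[32] read 'c'  n21⇒n22
[33] read 'c'  n22⇒n23

All matches (sorted): [[5,2],[15,3],[17,3],[20,4],[20,7],[23,6],[29,3]]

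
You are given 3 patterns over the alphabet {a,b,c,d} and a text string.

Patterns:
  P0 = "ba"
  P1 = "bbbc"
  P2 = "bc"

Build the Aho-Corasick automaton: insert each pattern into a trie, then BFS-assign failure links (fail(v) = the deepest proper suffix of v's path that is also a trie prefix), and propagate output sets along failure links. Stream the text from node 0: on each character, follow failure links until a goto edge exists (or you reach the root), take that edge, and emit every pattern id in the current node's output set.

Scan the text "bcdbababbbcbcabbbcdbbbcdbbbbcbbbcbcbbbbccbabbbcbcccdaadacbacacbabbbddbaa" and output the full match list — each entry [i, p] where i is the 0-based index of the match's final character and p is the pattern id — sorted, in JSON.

Construct AC machine:
Trie nodes:
  n0 'ε': b→1
  n1 'b': a→2 b→3 c→6
  n2 'ba': ·  [P0 ends]
  n3 'bb': b→4
  n4 'bbb': c→5
  n5 'bbbc': ·  [P1 ends]
  n6 'bc': ·  [P2 ends]

Failure links (BFS by depth):
  fail(1) 'b': from fail(0)=0 chase 'b': 0 ⇒ 0;  out=∅∪out(0)=∅
  fail(2) 'ba': from fail(1)=0 chase 'a': 0 ⇒ 0;  out={0}∪out(0)={0}
  fail(3) 'bb': from fail(1)=0 chase 'b': 0 ⇒ 1;  out=∅∪out(1)=∅
  fail(6) 'bc': from fail(1)=0 chase 'c': 0 ⇒ 0;  out={2}∪out(0)={2}
  fail(4) 'bbb': from fail(3)=1 chase 'b': 1 ⇒ 3;  out=∅∪out(3)=∅
  fail(5) 'bbbc': from fail(4)=3 chase 'c': 3→1 ⇒ 6;  out={1}∪out(6)={1,2}

Scan:
[0] read 'b'  n0⇒n1
[1] read 'c'  n1⇒n6  ** P2@[0:1]
[2] read 'd'  n6⇒n0 (via fail)
[3] read 'b'  n0⇒n1
[4] read 'a'  n1⇒n2  ** P0@[3:4]
[5] read 'b'  n2⇒n1 (via fail)
[6] read 'a'  n1⇒n2  ** P0@[5:6]
[7] read 'b'  n2⇒n1 (via fail)
[8] read 'b'  n1⇒n3
[9] read 'b'  n3⇒n4
[10] read 'c'  n4⇒n5  ** P1@[7:10],P2@[9:10]
[11] read 'b'  n5⇒n1 (via fail)
[12] read 'c'  n1⇒n6  ** P2@[11:12]
[13] read 'a'  n6⇒n0 (via fail)
[14] read 'b'  n0⇒n1
[15] read 'b'  n1⇒n3
[16] read 'b'  n3⇒n4
[17] read 'c'  n4⇒n5  ** P1@[14:17],P2@[16:17]
[18] read 'd'  n5⇒n0 (via fail)
[19] read 'b'  n0⇒n1
[20] read 'b'  n1⇒n3
[21] read 'b'  n3⇒n4
[22] read 'c'  n4⇒n5  ** P1@[19:22],P2@[21:22]
[23] read 'd'  n5⇒n0 (via fail)
[24] read 'b'  n0⇒n1
[25] read 'b'  n1⇒n3
[26] read 'b'  n3⇒n4
[27] read 'b'  n4⇒n4 (via fail)
[28] read 'c'  n4⇒n5  ** P1@[25:28],P2@[27:28]
[29] read 'b'  n5⇒n1 (via fail)
[30] read 'b'  n1⇒n3
[31] read 'b'  n3⇒n4
[32] read 'c'  n4⇒n5  ** P1@[29:32],P2@[31:32]
[33] read 'b'  n5⇒n1 (via fail)
[34] read 'c'  n1⇒n6  ** P2@[33:34]
[35] read 'b'  n6⇒n1 (via fail)
[36] read 'b'  n1⇒n3
[37] read 'b'  n3⇒n4
[38] read 'b'  n4⇒n4 (via fail)
[39] read 'c'  n4⇒n5  ** P1@[36:39],P2@[38:39]
[40] read 'c'  n5⇒n0 (via fail)
[41] read 'b'  n0⇒n1
[42] read 'a'  n1⇒n2  ** P0@[41:42]
[43] read 'b'  n2⇒n1 (via fail)
[44] read 'b'  n1⇒n3
[45] read 'b'  n3⇒n4
[46] read 'c'  n4⇒n5  ** P1@[43:46],P2@[45:46]
[47] read 'b'  n5⇒n1 (via fail)
[48] read 'c'  n1⇒n6  ** P2@[47:48]
[49] read 'c'  n6⇒n0 (via fail)
[50] read 'c'  n0⇒n0
[51] read 'd'  n0⇒n0
[52] read 'a'  n0⇒n0
[53] read 'a'  n0⇒n0
[54] read 'd'  n0⇒n0
[55] read 'a'  n0⇒n0
[56] read 'c'  n0⇒n0
[57] read 'b'  n0⇒n1
[58] read 'a'  n1⇒n2  ** P0@[57:58]
[59] read 'c'  n2⇒n0 (via fail)
[60] read 'a'  n0⇒n0
[61] read 'c'  n0⇒n0
[62] read 'b'  n0⇒n1
[63] read 'a'  n1⇒n2  ** P0@[62:63]
[64] read 'b'  n2⇒n1 (via fail)
[65] read 'b'  n1⇒n3
[66] read 'b'  n3⇒n4
[67] read 'd'  n4⇒n0 (via fail)
[68] read 'd'  n0⇒n0
[69] read 'b'  n0⇒n1
[70] read 'a'  n1⇒n2  ** P0@[69:70]
[71] read 'a'  n2⇒n0 (via fail)

All matches (sorted): [[1,2],[4,0],[6,0],[10,1],[10,2],[12,2],[17,1],[17,2],[22,1],[22,2],[28,1],[28,2],[32,1],[32,2],[34,2],[39,1],[39,2],[42,0],[46,1],[46,2],[48,2],[58,0],[63,0],[70,0]]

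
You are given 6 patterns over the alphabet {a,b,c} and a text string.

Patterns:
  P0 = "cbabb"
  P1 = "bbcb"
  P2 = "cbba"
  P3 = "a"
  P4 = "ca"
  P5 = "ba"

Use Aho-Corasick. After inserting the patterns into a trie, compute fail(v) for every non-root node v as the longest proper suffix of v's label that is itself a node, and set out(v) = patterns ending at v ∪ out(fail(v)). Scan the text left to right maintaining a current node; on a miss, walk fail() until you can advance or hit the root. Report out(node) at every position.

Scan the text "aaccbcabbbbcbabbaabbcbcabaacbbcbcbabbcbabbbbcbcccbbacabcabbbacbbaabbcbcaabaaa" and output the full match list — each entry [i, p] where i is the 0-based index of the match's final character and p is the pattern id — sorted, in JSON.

Build:
Trie (insert patterns):
  n0 'ε': a→12 b→6 c→1
  n1 'c': a→13 b→2
  n2 'cb': a→3 b→10
  n3 'cba': b→4
  n4 'cbab': b→5
  n5 'cbabb': ·  ←P0
  n6 'b': a→14 b→7
  n7 'bb': c→8
  n8 'bbc': b→9
  n9 'bbcb': ·  ←P1
  n10 'cbb': a→11
  n11 'cbba': ·  ←P2
  n12 'a': ·  ←P3
  n13 'ca': ·  ←P4
  n14 'ba': ·  ←P5

BFS fail/out derivation:
  n1('c'): parent n0 fail=0; on 'c' 0 → fail=0;  out ∅∪∅=∅
  n6('b'): parent n0 fail=0; on 'b' 0 → fail=0;  out ∅∪∅=∅
  n12('a'): parent n0 fail=0; on 'a' 0 → fail=0;  out {3}∪∅={3}
  n2('cb'): parent n1 fail=0; on 'b' 0 → fail=6;  out ∅∪∅=∅
  n7('bb'): parent n6 fail=0; on 'b' 0 → fail=6;  out ∅∪∅=∅
  n13('ca'): parent n1 fail=0; on 'a' 0 → fail=12;  out {4}∪{3}={3,4}
  n14('ba'): parent n6 fail=0; on 'a' 0 → fail=12;  out {5}∪{3}={3,5}
  n3('cba'): parent n2 fail=6; on 'a' 6 → fail=14;  out ∅∪{3,5}={3,5}
  n8('bbc'): parent n7 fail=6; on 'c' 6→0 → fail=1;  out ∅∪∅=∅
  n10('cbb'): parent n2 fail=6; on 'b' 6 → fail=7;  out ∅∪∅=∅
  n4('cbab'): parent n3 fail=14; on 'b' 14→12→0 → fail=6;  out ∅∪∅=∅
  n9('bbcb'): parent n8 fail=1; on 'b' 1 → fail=2;  out {1}∪∅={1}
  n11('cbba'): parent n10 fail=7; on 'a' 7→6 → fail=14;  out {2}∪{3,5}={2,3,5}
  n5('cbabb'): parent n4 fail=6; on 'b' 6 → fail=7;  out {0}∪∅={0}

Run:
i=0 'a': node 0→12  emit P3@[0:0]
i=1 'a': node 12→12 (fail-walked)  emit P3@[1:1]
i=2 'c': node 12→1 (fail-walked)
i=3 'c': node 1→1 (fail-walked)
i=4 'b': node 1→2
i=5 'c': node 2→1 (fail-walked)
i=6 'a': node 1→13  emit P3@[6:6],P4@[5:6]
i=7 'b': node 13→6 (fail-walked)
i=8 'b': node 6→7
i=9 'b': node 7→7 (fail-walked)
i=10 'b': node 7→7 (fail-walked)
i=11 'c': node 7→8
i=12 'b': node 8→9  emit P1@[9:12]
i=13 'a': node 9→3 (fail-walked)  emit P3@[13:13],P5@[12:13]
i=14 'b': node 3→4
i=15 'b': node 4→5  emit P0@[11:15]
i=16 'a': node 5→14 (fail-walked)  emit P3@[16:16],P5@[15:16]
i=17 'a': node 14→12 (fail-walked)  emit P3@[17:17]
i=18 'b': node 12→6 (fail-walked)
i=19 'b': node 6→7
i=20 'c': node 7→8
i=21 'b': node 8→9  emit P1@[18:21]
i=22 'c': node 9→1 (fail-walked)
i=23 'a': node 1→13  emit P3@[23:23],P4@[22:23]
i=24 'b': node 13→6 (fail-walked)
i=25 'a': node 6→14  emit P3@[25:25],P5@[24:25]
i=26 'a': node 14→12 (fail-walked)  emit P3@[26:26]
i=27 'c': node 12→1 (fail-walked)
i=28 'b': node 1→2
i=29 'b': node 2→10
i=30 'c': node 10→8 (fail-walked)
i=31 'b': node 8→9  emit P1@[28:31]
i=32 'c': node 9→1 (fail-walked)
i=33 'b': node 1→2
i=34 'a': node 2→3  emit P3@[34:34],P5@[33:34]
i=35 'b': node 3→4
i=36 'b': node 4→5  emit P0@[32:36]
i=37 'c': node 5→8 (fail-walked)
i=38 'b': node 8→9  emit P1@[35:38]
i=39 'a': node 9→3 (fail-walked)  emit P3@[39:39],P5@[38:39]
i=40 'b': node 3→4
i=41 'b': node 4→5  emit P0@[37:41]
i=42 'b': node 5→7 (fail-walked)
i=43 'b': node 7→7 (fail-walked)
i=44 'c': node 7→8
i=45 'b': node 8→9  emit P1@[42:45]
i=46 'c': node 9→1 (fail-walked)
i=47 'c': node 1→1 (fail-walked)
i=48 'c': node 1→1 (fail-walked)
i=49 'b': node 1→2
i=50 'b': node 2→10
i=51 'a': node 10→11  emit P2@[48:51],P3@[51:51],P5@[50:51]
i=52 'c': node 11→1 (fail-walked)
i=53 'a': node 1→13  emit P3@[53:53],P4@[52:53]
i=54 'b': node 13→6 (fail-walked)
i=55 'c': node 6→1 (fail-walked)
i=56 'a': node 1→13  emit P3@[56:56],P4@[55:56]
i=57 'b': node 13→6 (fail-walked)
i=58 'b': node 6→7
i=59 'b': node 7→7 (fail-walked)
i=60 'a': node 7→14 (fail-walked)  emit P3@[60:60],P5@[59:60]
i=61 'c': node 14→1 (fail-walked)
i=62 'b': node 1→2
i=63 'b': node 2→10
i=64 'a': node 10→11  emit P2@[61:64],P3@[64:64],P5@[63:64]
i=65 'a': node 11→12 (fail-walked)  emit P3@[65:65]
i=66 'b': node 12→6 (fail-walked)
i=67 'b': node 6→7
i=68 'c': node 7→8
i=69 'b': node 8→9  emit P1@[66:69]
i=70 'c': node 9→1 (fail-walked)
i=71 'a': node 1→13  emit P3@[71:71],P4@[70:71]
i=72 'a': node 13→12 (fail-walked)  emit P3@[72:72]
i=73 'b': node 12→6 (fail-walked)
i=74 'a': node 6→14  emit P3@[74:74],P5@[73:74]
i=75 'a': node 14→12 (fail-walked)  emit P3@[75:75]
i=76 'a': node 12→12 (fail-walked)  emit P3@[76:76]

Result: [[0,3],[1,3],[6,3],[6,4],[12,1],[13,3],[13,5],[15,0],[16,3],[16,5],[17,3],[21,1],[23,3],[23,4],[25,3],[25,5],[26,3],[31,1],[34,3],[34,5],[36,0],[38,1],[39,3],[39,5],[41,0],[45,1],[51,2],[51,3],[51,5],[53,3],[53,4],[56,3],[56,4],[60,3],[60,5],[64,2],[64,3],[64,5],[65,3],[69,1],[71,3],[71,4],[72,3],[74,3],[74,5],[75,3],[76,3]]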